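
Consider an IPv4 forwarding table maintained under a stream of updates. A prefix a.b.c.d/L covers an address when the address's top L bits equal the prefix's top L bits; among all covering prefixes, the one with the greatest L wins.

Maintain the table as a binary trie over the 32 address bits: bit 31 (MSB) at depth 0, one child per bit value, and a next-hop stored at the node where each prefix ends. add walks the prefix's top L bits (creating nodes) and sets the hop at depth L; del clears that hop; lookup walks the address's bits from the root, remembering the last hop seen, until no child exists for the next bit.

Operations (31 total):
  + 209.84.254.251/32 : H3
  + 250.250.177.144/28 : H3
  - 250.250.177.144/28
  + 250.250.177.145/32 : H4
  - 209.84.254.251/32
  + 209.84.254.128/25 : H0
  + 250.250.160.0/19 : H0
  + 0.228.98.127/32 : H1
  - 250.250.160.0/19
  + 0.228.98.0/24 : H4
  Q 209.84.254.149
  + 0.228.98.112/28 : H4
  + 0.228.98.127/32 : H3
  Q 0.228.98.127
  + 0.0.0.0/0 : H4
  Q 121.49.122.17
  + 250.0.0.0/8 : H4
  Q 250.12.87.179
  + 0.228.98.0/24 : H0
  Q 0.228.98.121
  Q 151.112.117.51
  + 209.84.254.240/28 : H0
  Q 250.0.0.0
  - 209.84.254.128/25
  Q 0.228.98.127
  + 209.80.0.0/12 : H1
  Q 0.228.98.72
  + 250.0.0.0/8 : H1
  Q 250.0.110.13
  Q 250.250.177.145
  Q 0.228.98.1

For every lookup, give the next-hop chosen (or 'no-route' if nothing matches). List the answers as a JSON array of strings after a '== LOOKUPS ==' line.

Process each operation:
  add 209.84.254.251/32 -> H3 at depth 32
  add 250.250.177.144/28 -> H3 at depth 28
  del 250.250.177.144/28 (clear depth 28)
  add 250.250.177.145/32 -> H4 at depth 32
  del 209.84.254.251/32 (clear depth 32)
  add 209.84.254.128/25 -> H0 at depth 25
  add 250.250.160.0/19 -> H0 at depth 19
  add 0.228.98.127/32 -> H1 at depth 32
  del 250.250.160.0/19 (clear depth 19)
  add 0.228.98.0/24 -> H4 at depth 24
  ? 209.84.254.149  path d0:-→d1:-→d2:-→d3:-→d4:-→d5:-→d6:-→d7:-→d8:-→d9:-→d10:-→d11:-→d12:-→d13:-→d14:-→d15:-→d16:-→d17:-→d18:-→d19:-→d20:-→d21:-→d22:-→d23:-→d24:-→d25:H0  best=H0
  add 0.228.98.112/28 -> H4 at depth 28
  add 0.228.98.127/32 -> H3 at depth 32
  ? 0.228.98.127  path d0:-→d1:-→d2:-→d3:-→d4:-→d5:-→d6:-→d7:-→d8:-→d9:-→d10:-→d11:-→d12:-→d13:-→d14:-→d15:-→d16:-→d17:-→d18:-→d19:-→d20:-→d21:-→d22:-→d23:-→d24:H4→d25:-→d26:-→d27:-→d28:H4→d29:-→d30:-→d31:-→d32:H3  best=H3
  add 0.0.0.0/0 -> H4 at depth 0
  ? 121.49.122.17  path d0:H4→d1:-  best=H4
  add 250.0.0.0/8 -> H4 at depth 8
  ? 250.12.87.179  path d0:H4→d1:-→d2:-→d3:-→d4:-→d5:-→d6:-→d7:-→d8:H4  best=H4
  add 0.228.98.0/24 -> H0 at depth 24
  ? 0.228.98.121  path d0:H4→d1:-→d2:-→d3:-→d4:-→d5:-→d6:-→d7:-→d8:-→d9:-→d10:-→d11:-→d12:-→d13:-→d14:-→d15:-→d16:-→d17:-→d18:-→d19:-→d20:-→d21:-→d22:-→d23:-→d24:H0→d25:-→d26:-→d27:-→d28:H4→d29:-  best=H4
  ? 151.112.117.51  path d0:H4→d1:-  best=H4
  add 209.84.254.240/28 -> H0 at depth 28
  ? 250.0.0.0  path d0:H4→d1:-→d2:-→d3:-→d4:-→d5:-→d6:-→d7:-→d8:H4  best=H4
  del 209.84.254.128/25 (clear depth 25)
  ? 0.228.98.127  path d0:H4→d1:-→d2:-→d3:-→d4:-→d5:-→d6:-→d7:-→d8:-→d9:-→d10:-→d11:-→d12:-→d13:-→d14:-→d15:-→d16:-→d17:-→d18:-→d19:-→d20:-→d21:-→d22:-→d23:-→d24:H0→d25:-→d26:-→d27:-→d28:H4→d29:-→d30:-→d31:-→d32:H3  best=H3
  add 209.80.0.0/12 -> H1 at depth 12
  ? 0.228.98.72  path d0:H4→d1:-→d2:-→d3:-→d4:-→d5:-→d6:-→d7:-→d8:-→d9:-→d10:-→d11:-→d12:-→d13:-→d14:-→d15:-→d16:-→d17:-→d18:-→d19:-→d20:-→d21:-→d22:-→d23:-→d24:H0→d25:-→d26:-  best=H0
  add 250.0.0.0/8 -> H1 at depth 8
  ? 250.0.110.13  path d0:H4→d1:-→d2:-→d3:-→d4:-→d5:-→d6:-→d7:-→d8:H1  best=H1
  ? 250.250.177.145  path d0:H4→d1:-→d2:-→d3:-→d4:-→d5:-→d6:-→d7:-→d8:H1→d9:-→d10:-→d11:-→d12:-→d13:-→d14:-→d15:-→d16:-→d17:-→d18:-→d19:-→d20:-→d21:-→d22:-→d23:-→d24:-→d25:-→d26:-→d27:-→d28:-→d29:-→d30:-→d31:-→d32:H4  best=H4
  ? 0.228.98.1  path d0:H4→d1:-→d2:-→d3:-→d4:-→d5:-→d6:-→d7:-→d8:-→d9:-→d10:-→d11:-→d12:-→d13:-→d14:-→d15:-→d16:-→d17:-→d18:-→d19:-→d20:-→d21:-→d22:-→d23:-→d24:H0→d25:-  best=H0

== LOOKUPS ==
["H0","H3","H4","H4","H4","H4","H4","H3","H0","H1","H4","H0"]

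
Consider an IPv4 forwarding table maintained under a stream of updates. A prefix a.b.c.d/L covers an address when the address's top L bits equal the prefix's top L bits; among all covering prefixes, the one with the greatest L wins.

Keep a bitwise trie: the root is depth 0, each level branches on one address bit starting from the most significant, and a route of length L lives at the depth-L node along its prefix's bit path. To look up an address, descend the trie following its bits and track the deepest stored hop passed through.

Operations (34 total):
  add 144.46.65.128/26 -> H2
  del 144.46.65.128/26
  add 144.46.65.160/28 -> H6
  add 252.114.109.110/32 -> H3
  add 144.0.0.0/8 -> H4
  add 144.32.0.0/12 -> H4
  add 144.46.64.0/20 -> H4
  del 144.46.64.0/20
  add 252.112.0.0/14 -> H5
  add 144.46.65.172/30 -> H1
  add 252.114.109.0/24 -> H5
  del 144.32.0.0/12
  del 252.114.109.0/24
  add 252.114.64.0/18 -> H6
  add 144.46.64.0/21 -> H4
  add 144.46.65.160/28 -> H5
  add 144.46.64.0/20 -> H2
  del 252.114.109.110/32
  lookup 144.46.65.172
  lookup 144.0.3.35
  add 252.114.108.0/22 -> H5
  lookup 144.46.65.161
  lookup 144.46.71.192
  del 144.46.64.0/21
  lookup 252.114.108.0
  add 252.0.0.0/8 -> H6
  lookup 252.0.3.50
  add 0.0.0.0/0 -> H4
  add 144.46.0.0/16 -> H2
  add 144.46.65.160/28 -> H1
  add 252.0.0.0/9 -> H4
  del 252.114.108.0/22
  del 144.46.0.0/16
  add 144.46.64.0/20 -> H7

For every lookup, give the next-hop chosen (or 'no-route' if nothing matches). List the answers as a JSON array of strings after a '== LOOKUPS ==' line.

Trace:
  add 144.46.65.128/26 -> H2 at depth 26
  - 144.46.65.128/26 clear@26
  add 144.46.65.160/28 -> H6 at depth 28
  add 252.114.109.110/32 -> H3 at depth 32
  add 144.0.0.0/8 -> H4 at depth 8
  add 144.32.0.0/12 -> H4 at depth 12
  add 144.46.64.0/20 -> H4 at depth 20
  - 144.46.64.0/20 clear@20
  add 252.112.0.0/14 -> H5 at depth 14
  add 144.46.65.172/30 -> H1 at depth 30
  add 252.114.109.0/24 -> H5 at depth 24
  - 144.32.0.0/12 clear@12
  - 252.114.109.0/24 clear@24
  add 252.114.64.0/18 -> H6 at depth 18
  add 144.46.64.0/21 -> H4 at depth 21
  add 144.46.65.160/28 -> H5 at depth 28
  add 144.46.64.0/20 -> H2 at depth 20
  - 252.114.109.110/32 clear@32
  lookup 144.46.65.172: bits 100100000010111001000001101011 walk d0:-→d1:-→d2:-→d3:-→d4:-→d5:-→d6:-→d7:-→d8:H4→d9:-→d10:-→d11:-→d12:-→d13:-→d14:-→d15:-→d16:-→d17:-→d18:-→d19:-→d20:H2→d21:H4→d22:-→d23:-→d24:-→d25:-→d26:-→d27:-→d28:H5→d29:-→d30:H1 -> H1
  lookup 144.0.3.35: bits 1001000000 walk d0:-→d1:-→d2:-→d3:-→d4:-→d5:-→d6:-→d7:-→d8:H4→d9:-→d10:- -> H4
  add 252.114.108.0/22 -> H5 at depth 22
  lookup 144.46.65.161: bits 1001000000101110010000011010 walk d0:-→d1:-→d2:-→d3:-→d4:-→d5:-→d6:-→d7:-→d8:H4→d9:-→d10:-→d11:-→d12:-→d13:-→d14:-→d15:-→d16:-→d17:-→d18:-→d19:-→d20:H2→d21:H4→d22:-→d23:-→d24:-→d25:-→d26:-→d27:-→d28:H5 -> H5
  lookup 144.46.71.192: bits 100100000010111001000 walk d0:-→d1:-→d2:-→d3:-→d4:-→d5:-→d6:-→d7:-→d8:H4→d9:-→d10:-→d11:-→d12:-→d13:-→d14:-→d15:-→d16:-→d17:-→d18:-→d19:-→d20:H2→d21:H4 -> H4
  - 144.46.64.0/21 clear@21
  lookup 252.114.108.0: bits 11111100011100100110110 walk d0:-→d1:-→d2:-→d3:-→d4:-→d5:-→d6:-→d7:-→d8:-→d9:-→d10:-→d11:-→d12:-→d13:-→d14:H5→d15:-→d16:-→d17:-→d18:H6→d19:-→d20:-→d21:-→d22:H5→d23:- -> H5
  add 252.0.0.0/8 -> H6 at depth 8
  lookup 252.0.3.50: bits 111111000 walk d0:-→d1:-→d2:-→d3:-→d4:-→d5:-→d6:-→d7:-→d8:H6→d9:- -> H6
  add 0.0.0.0/0 -> H4 at depth 0
  add 144.46.0.0/16 -> H2 at depth 16
  add 144.46.65.160/28 -> H1 at depth 28
  add 252.0.0.0/9 -> H4 at depth 9
  - 252.114.108.0/22 clear@22
  - 144.46.0.0/16 clear@16
  add 144.46.64.0/20 -> H7 at depth 20

== LOOKUPS ==
["H1","H4","H5","H4","H5","H6"]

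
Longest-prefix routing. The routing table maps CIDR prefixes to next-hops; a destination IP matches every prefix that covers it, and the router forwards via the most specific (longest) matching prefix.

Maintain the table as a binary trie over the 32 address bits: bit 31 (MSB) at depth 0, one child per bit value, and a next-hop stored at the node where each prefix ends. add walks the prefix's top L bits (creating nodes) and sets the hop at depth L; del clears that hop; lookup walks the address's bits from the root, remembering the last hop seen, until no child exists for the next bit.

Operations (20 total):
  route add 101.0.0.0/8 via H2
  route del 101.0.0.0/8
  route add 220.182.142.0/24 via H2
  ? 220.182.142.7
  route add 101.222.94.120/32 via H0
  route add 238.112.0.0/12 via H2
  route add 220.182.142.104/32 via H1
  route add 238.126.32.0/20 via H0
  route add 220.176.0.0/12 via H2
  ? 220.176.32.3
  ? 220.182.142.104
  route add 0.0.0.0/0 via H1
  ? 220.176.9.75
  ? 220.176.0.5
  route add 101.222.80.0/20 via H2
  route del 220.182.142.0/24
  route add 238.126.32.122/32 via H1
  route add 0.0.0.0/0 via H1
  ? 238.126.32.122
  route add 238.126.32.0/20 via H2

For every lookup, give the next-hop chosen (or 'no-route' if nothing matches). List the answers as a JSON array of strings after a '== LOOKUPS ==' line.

Trace:
  add 101.0.0.0/8 -> H2 at depth 8
  - 101.0.0.0/8 clear@8
  add 220.182.142.0/24 -> H2 at depth 24
  ? 220.182.142.7  path d0:-→d1:-→d2:-→d3:-→d4:-→d5:-→d6:-→d7:-→d8:-→d9:-→d10:-→d11:-→d12:-→d13:-→d14:-→d15:-→d16:-→d17:-→d18:-→d19:-→d20:-→d21:-→d22:-→d23:-→d24:H2  best=H2
  add 101.222.94.120/32 -> H0 at depth 32
  add 238.112.0.0/12 -> H2 at depth 12
  add 220.182.142.104/32 -> H1 at depth 32
  add 238.126.32.0/20 -> H0 at depth 20
  add 220.176.0.0/12 -> H2 at depth 12
  ? 220.176.32.3  path d0:-→d1:-→d2:-→d3:-→d4:-→d5:-→d6:-→d7:-→d8:-→d9:-→d10:-→d11:-→d12:H2→d13:-  best=H2
  ? 220.182.142.104  path d0:-→d1:-→d2:-→d3:-→d4:-→d5:-→d6:-→d7:-→d8:-→d9:-→d10:-→d11:-→d12:H2→d13:-→d14:-→d15:-→d16:-→d17:-→d18:-→d19:-→d20:-→d21:-→d22:-→d23:-→d24:H2→d25:-→d26:-→d27:-→d28:-→d29:-→d30:-→d31:-→d32:H1  best=H1
  add 0.0.0.0/0 -> H1 at depth 0
  ? 220.176.9.75  path d0:H1→d1:-→d2:-→d3:-→d4:-→d5:-→d6:-→d7:-→d8:-→d9:-→d10:-→d11:-→d12:H2→d13:-  best=H2
  ? 220.176.0.5  path d0:H1→d1:-→d2:-→d3:-→d4:-→d5:-→d6:-→d7:-→d8:-→d9:-→d10:-→d11:-→d12:H2→d13:-  best=H2
  add 101.222.80.0/20 -> H2 at depth 20
  - 220.182.142.0/24 clear@24
  add 238.126.32.122/32 -> H1 at depth 32
  add 0.0.0.0/0 -> H1 at depth 0
  ? 238.126.32.122  path d0:H1→d1:-→d2:-→d3:-→d4:-→d5:-→d6:-→d7:-→d8:-→d9:-→d10:-→d11:-→d12:H2→d13:-→d14:-→d15:-→d16:-→d17:-→d18:-→d19:-→d20:H0→d21:-→d22:-→d23:-→d24:-→d25:-→d26:-→d27:-→d28:-→d29:-→d30:-→d31:-→d32:H1  best=H1
  add 238.126.32.0/20 -> H2 at depth 20

== LOOKUPS ==
["H2","H2","H1","H2","H2","H1"]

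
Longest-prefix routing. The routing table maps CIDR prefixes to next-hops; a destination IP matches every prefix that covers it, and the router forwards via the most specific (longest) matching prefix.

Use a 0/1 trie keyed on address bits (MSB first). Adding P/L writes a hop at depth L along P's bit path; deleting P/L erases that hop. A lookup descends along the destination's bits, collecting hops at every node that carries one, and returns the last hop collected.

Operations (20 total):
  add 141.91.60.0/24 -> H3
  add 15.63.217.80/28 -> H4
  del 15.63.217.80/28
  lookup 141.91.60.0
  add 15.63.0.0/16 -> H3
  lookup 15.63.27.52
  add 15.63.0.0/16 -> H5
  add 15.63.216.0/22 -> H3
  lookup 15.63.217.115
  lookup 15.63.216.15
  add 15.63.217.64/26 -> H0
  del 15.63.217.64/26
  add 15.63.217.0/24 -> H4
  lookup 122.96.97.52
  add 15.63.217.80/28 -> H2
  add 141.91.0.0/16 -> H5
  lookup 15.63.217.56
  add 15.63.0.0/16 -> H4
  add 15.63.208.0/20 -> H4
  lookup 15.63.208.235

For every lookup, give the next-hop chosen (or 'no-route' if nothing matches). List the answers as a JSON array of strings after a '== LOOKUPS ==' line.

Process each operation:
  add 141.91.60.0/24 -> H3 at depth 24
  add 15.63.217.80/28 -> H4 at depth 28
  del 15.63.217.80/28 (clear depth 28)
  ? 141.91.60.0  path d0:-→d1:-→d2:-→d3:-→d4:-→d5:-→d6:-→d7:-→d8:-→d9:-→d10:-→d11:-→d12:-→d13:-→d14:-→d15:-→d16:-→d17:-→d18:-→d19:-→d20:-→d21:-→d22:-→d23:-→d24:H3  best=H3
  add 15.63.0.0/16 -> H3 at depth 16
  ? 15.63.27.52  path d0:-→d1:-→d2:-→d3:-→d4:-→d5:-→d6:-→d7:-→d8:-→d9:-→d10:-→d11:-→d12:-→d13:-→d14:-→d15:-→d16:H3  best=H3
  add 15.63.0.0/16 -> H5 at depth 16
  add 15.63.216.0/22 -> H3 at depth 22
  ? 15.63.217.115  path d0:-→d1:-→d2:-→d3:-→d4:-→d5:-→d6:-→d7:-→d8:-→d9:-→d10:-→d11:-→d12:-→d13:-→d14:-→d15:-→d16:H5→d17:-→d18:-→d19:-→d20:-→d21:-→d22:H3→d23:-→d24:-→d25:-→d26:-  best=H3
  ? 15.63.216.15  path d0:-→d1:-→d2:-→d3:-→d4:-→d5:-→d6:-→d7:-→d8:-→d9:-→d10:-→d11:-→d12:-→d13:-→d14:-→d15:-→d16:H5→d17:-→d18:-→d19:-→d20:-→d21:-→d22:H3→d23:-  best=H3
  add 15.63.217.64/26 -> H0 at depth 26
  del 15.63.217.64/26 (clear depth 26)
  add 15.63.217.0/24 -> H4 at depth 24
  ? 122.96.97.52  path d0:-→d1:-  best=no-route
  add 15.63.217.80/28 -> H2 at depth 28
  add 141.91.0.0/16 -> H5 at depth 16
  ? 15.63.217.56  path d0:-→d1:-→d2:-→d3:-→d4:-→d5:-→d6:-→d7:-→d8:-→d9:-→d10:-→d11:-→d12:-→d13:-→d14:-→d15:-→d16:H5→d17:-→d18:-→d19:-→d20:-→d21:-→d22:H3→d23:-→d24:H4→d25:-  best=H4
  add 15.63.0.0/16 -> H4 at depth 16
  add 15.63.208.0/20 -> H4 at depth 20
  ? 15.63.208.235  path d0:-→d1:-→d2:-→d3:-→d4:-→d5:-→d6:-→d7:-→d8:-→d9:-→d10:-→d11:-→d12:-→d13:-→d14:-→d15:-→d16:H4→d17:-→d18:-→d19:-→d20:H4  best=H4

== LOOKUPS ==
["H3","H3","H3","H3","no-route","H4","H4"]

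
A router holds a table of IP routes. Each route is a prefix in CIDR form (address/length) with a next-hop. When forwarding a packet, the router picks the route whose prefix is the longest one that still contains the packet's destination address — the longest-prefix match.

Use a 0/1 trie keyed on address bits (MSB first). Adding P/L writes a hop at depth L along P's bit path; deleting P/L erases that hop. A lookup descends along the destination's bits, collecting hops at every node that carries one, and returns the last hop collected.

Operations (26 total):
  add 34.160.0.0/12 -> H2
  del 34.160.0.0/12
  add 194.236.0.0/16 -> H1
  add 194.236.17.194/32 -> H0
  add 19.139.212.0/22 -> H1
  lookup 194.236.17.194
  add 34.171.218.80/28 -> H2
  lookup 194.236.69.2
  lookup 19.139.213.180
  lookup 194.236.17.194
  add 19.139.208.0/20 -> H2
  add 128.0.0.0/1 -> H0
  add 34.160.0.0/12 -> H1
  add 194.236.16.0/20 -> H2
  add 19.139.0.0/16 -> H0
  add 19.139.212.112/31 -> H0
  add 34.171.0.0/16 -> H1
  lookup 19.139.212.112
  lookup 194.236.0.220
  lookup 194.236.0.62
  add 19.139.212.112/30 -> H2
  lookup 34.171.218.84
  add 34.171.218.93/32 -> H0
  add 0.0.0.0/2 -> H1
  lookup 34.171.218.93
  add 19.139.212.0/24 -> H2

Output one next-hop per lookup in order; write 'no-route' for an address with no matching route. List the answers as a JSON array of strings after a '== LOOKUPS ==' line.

Process each operation:
  add 34.160.0.0/12 -> H2 at depth 12
  del 34.160.0.0/12 (clear depth 12)
  add 194.236.0.0/16 -> H1 at depth 16
  add 194.236.17.194/32 -> H0 at depth 32
  add 19.139.212.0/22 -> H1 at depth 22
  ? 194.236.17.194  path d0:-→d1:-→d2:-→d3:-→d4:-→d5:-→d6:-→d7:-→d8:-→d9:-→d10:-→d11:-→d12:-→d13:-→d14:-→d15:-→d16:H1→d17:-→d18:-→d19:-→d20:-→d21:-→d22:-→d23:-→d24:-→d25:-→d26:-→d27:-→d28:-→d29:-→d30:-→d31:-→d32:H0  best=H0
  add 34.171.218.80/28 -> H2 at depth 28
  ? 194.236.69.2  path d0:-→d1:-→d2:-→d3:-→d4:-→d5:-→d6:-→d7:-→d8:-→d9:-→d10:-→d11:-→d12:-→d13:-→d14:-→d15:-→d16:H1→d17:-  best=H1
  ? 19.139.213.180  path d0:-→d1:-→d2:-→d3:-→d4:-→d5:-→d6:-→d7:-→d8:-→d9:-→d10:-→d11:-→d12:-→d13:-→d14:-→d15:-→d16:-→d17:-→d18:-→d19:-→d20:-→d21:-→d22:H1  best=H1
  ? 194.236.17.194  path d0:-→d1:-→d2:-→d3:-→d4:-→d5:-→d6:-→d7:-→d8:-→d9:-→d10:-→d11:-→d12:-→d13:-→d14:-→d15:-→d16:H1→d17:-→d18:-→d19:-→d20:-→d21:-→d22:-→d23:-→d24:-→d25:-→d26:-→d27:-→d28:-→d29:-→d30:-→d31:-→d32:H0  best=H0
  add 19.139.208.0/20 -> H2 at depth 20
  add 128.0.0.0/1 -> H0 at depth 1
  add 34.160.0.0/12 -> H1 at depth 12
  add 194.236.16.0/20 -> H2 at depth 20
  add 19.139.0.0/16 -> H0 at depth 16
  add 19.139.212.112/31 -> H0 at depth 31
  add 34.171.0.0/16 -> H1 at depth 16
  ? 19.139.212.112  path d0:-→d1:-→d2:-→d3:-→d4:-→d5:-→d6:-→d7:-→d8:-→d9:-→d10:-→d11:-→d12:-→d13:-→d14:-→d15:-→d16:H0→d17:-→d18:-→d19:-→d20:H2→d21:-→d22:H1→d23:-→d24:-→d25:-→d26:-→d27:-→d28:-→d29:-→d30:-→d31:H0  best=H0
  ? 194.236.0.220  path d0:-→d1:H0→d2:-→d3:-→d4:-→d5:-→d6:-→d7:-→d8:-→d9:-→d10:-→d11:-→d12:-→d13:-→d14:-→d15:-→d16:H1→d17:-→d18:-→d19:-  best=H1
  ? 194.236.0.62  path d0:-→d1:H0→d2:-→d3:-→d4:-→d5:-→d6:-→d7:-→d8:-→d9:-→d10:-→d11:-→d12:-→d13:-→d14:-→d15:-→d16:H1→d17:-→d18:-→d19:-  best=H1
  add 19.139.212.112/30 -> H2 at depth 30
  ? 34.171.218.84  path d0:-→d1:-→d2:-→d3:-→d4:-→d5:-→d6:-→d7:-→d8:-→d9:-→d10:-→d11:-→d12:H1→d13:-→d14:-→d15:-→d16:H1→d17:-→d18:-→d19:-→d20:-→d21:-→d22:-→d23:-→d24:-→d25:-→d26:-→d27:-→d28:H2  best=H2
  add 34.171.218.93/32 -> H0 at depth 32
  add 0.0.0.0/2 -> H1 at depth 2
  ? 34.171.218.93  path d0:-→d1:-→d2:H1→d3:-→d4:-→d5:-→d6:-→d7:-→d8:-→d9:-→d10:-→d11:-→d12:H1→d13:-→d14:-→d15:-→d16:H1→d17:-→d18:-→d19:-→d20:-→d21:-→d22:-→d23:-→d24:-→d25:-→d26:-→d27:-→d28:H2→d29:-→d30:-→d31:-→d32:H0  best=H0
  add 19.139.212.0/24 -> H2 at depth 24

== LOOKUPS ==
["H0","H1","H1","H0","H0","H1","H1","H2","H0"]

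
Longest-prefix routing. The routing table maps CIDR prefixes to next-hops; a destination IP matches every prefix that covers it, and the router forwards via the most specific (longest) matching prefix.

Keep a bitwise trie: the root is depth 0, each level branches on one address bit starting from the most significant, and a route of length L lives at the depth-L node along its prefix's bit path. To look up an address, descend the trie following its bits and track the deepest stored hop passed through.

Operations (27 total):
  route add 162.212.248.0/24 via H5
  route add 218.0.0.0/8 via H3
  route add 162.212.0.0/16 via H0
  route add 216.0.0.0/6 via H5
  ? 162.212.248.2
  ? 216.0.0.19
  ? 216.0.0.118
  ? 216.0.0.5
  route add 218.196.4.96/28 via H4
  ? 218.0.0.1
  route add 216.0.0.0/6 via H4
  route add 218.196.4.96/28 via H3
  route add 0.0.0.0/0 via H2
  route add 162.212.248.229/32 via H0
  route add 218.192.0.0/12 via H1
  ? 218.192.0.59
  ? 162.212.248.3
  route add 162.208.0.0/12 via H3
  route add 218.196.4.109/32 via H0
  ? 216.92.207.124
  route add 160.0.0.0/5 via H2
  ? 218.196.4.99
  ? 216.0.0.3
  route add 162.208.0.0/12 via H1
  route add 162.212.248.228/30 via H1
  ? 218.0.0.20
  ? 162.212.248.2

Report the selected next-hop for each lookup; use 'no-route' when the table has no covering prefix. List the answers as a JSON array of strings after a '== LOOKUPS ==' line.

Apply in order:
  add 162.212.248.0/24 -> H5 at depth 24
  add 218.0.0.0/8 -> H3 at depth 8
  add 162.212.0.0/16 -> H0 at depth 16
  add 216.0.0.0/6 -> H5 at depth 6
  ? 162.212.248.2  path d0:-→d1:-→d2:-→d3:-→d4:-→d5:-→d6:-→d7:-→d8:-→d9:-→d10:-→d11:-→d12:-→d13:-→d14:-→d15:-→d16:H0→d17:-→d18:-→d19:-→d20:-→d21:-→d22:-→d23:-→d24:H5  best=H5
  ? 216.0.0.19  path d0:-→d1:-→d2:-→d3:-→d4:-→d5:-→d6:H5  best=H5
  ? 216.0.0.118  path d0:-→d1:-→d2:-→d3:-→d4:-→d5:-→d6:H5  best=H5
  ? 216.0.0.5  path d0:-→d1:-→d2:-→d3:-→d4:-→d5:-→d6:H5  best=H5
  add 218.196.4.96/28 -> H4 at depth 28
  ? 218.0.0.1  path d0:-→d1:-→d2:-→d3:-→d4:-→d5:-→d6:H5→d7:-→d8:H3  best=H3
  add 216.0.0.0/6 -> H4 at depth 6
  add 218.196.4.96/28 -> H3 at depth 28
  add 0.0.0.0/0 -> H2 at depth 0
  add 162.212.248.229/32 -> H0 at depth 32
  add 218.192.0.0/12 -> H1 at depth 12
  ? 218.192.0.59  path d0:H2→d1:-→d2:-→d3:-→d4:-→d5:-→d6:H4→d7:-→d8:H3→d9:-→d10:-→d11:-→d12:H1→d13:-  best=H1
  ? 162.212.248.3  path d0:H2→d1:-→d2:-→d3:-→d4:-→d5:-→d6:-→d7:-→d8:-→d9:-→d10:-→d11:-→d12:-→d13:-→d14:-→d15:-→d16:H0→d17:-→d18:-→d19:-→d20:-→d21:-→d22:-→d23:-→d24:H5  best=H5
  add 162.208.0.0/12 -> H3 at depth 12
  add 218.196.4.109/32 -> H0 at depth 32
  ? 216.92.207.124  path d0:H2→d1:-→d2:-→d3:-→d4:-→d5:-→d6:H4  best=H4
  add 160.0.0.0/5 -> H2 at depth 5
  ? 218.196.4.99  path d0:H2→d1:-→d2:-→d3:-→d4:-→d5:-→d6:H4→d7:-→d8:H3→d9:-→d10:-→d11:-→d12:H1→d13:-→d14:-→d15:-→d16:-→d17:-→d18:-→d19:-→d20:-→d21:-→d22:-→d23:-→d24:-→d25:-→d26:-→d27:-→d28:H3  best=H3
  ? 216.0.0.3  path d0:H2→d1:-→d2:-→d3:-→d4:-→d5:-→d6:H4  best=H4
  add 162.208.0.0/12 -> H1 at depth 12
  add 162.212.248.228/30 -> H1 at depth 30
  ? 218.0.0.20  path d0:H2→d1:-→d2:-→d3:-→d4:-→d5:-→d6:H4→d7:-→d8:H3  best=H3
  ? 162.212.248.2  path d0:H2→d1:-→d2:-→d3:-→d4:-→d5:H2→d6:-→d7:-→d8:-→d9:-→d10:-→d11:-→d12:H1→d13:-→d14:-→d15:-→d16:H0→d17:-→d18:-→d19:-→d20:-→d21:-→d22:-→d23:-→d24:H5  best=H5

== LOOKUPS ==
["H5","H5","H5","H5","H3","H1","H5","H4","H3","H4","H3","H5"]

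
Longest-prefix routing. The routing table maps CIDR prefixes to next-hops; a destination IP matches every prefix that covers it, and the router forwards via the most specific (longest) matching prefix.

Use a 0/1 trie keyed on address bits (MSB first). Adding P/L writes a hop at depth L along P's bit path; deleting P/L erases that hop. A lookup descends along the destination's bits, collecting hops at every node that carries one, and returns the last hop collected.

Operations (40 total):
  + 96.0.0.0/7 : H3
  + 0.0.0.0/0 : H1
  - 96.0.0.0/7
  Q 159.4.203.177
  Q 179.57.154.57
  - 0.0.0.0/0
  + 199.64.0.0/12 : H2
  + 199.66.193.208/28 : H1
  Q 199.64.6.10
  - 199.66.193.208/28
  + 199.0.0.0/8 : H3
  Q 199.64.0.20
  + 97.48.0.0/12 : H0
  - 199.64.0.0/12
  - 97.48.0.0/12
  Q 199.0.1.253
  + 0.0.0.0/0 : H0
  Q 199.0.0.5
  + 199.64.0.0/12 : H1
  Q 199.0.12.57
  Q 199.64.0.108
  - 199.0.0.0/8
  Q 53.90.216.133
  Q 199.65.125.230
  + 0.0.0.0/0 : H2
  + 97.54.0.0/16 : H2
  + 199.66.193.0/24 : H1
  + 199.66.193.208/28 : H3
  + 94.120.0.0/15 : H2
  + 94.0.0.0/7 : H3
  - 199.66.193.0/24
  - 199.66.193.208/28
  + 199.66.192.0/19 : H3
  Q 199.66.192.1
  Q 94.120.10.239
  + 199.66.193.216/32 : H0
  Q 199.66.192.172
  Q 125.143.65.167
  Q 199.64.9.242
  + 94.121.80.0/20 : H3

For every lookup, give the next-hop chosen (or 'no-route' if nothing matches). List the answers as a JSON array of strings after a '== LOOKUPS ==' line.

Process each operation:
  add 96.0.0.0/7 -> H3 at depth 7
  add 0.0.0.0/0 -> H1 at depth 0
  del 96.0.0.0/7 (clear depth 7)
  ? 159.4.203.177  path d0:H1  best=H1
  ? 179.57.154.57  path d0:H1  best=H1
  del 0.0.0.0/0 (clear depth 0)
  add 199.64.0.0/12 -> H2 at depth 12
  add 199.66.193.208/28 -> H1 at depth 28
  ? 199.64.6.10  path d0:-→d1:-→d2:-→d3:-→d4:-→d5:-→d6:-→d7:-→d8:-→d9:-→d10:-→d11:-→d12:H2→d13:-→d14:-  best=H2
  del 199.66.193.208/28 (clear depth 28)
  add 199.0.0.0/8 -> H3 at depth 8
  ? 199.64.0.20  path d0:-→d1:-→d2:-→d3:-→d4:-→d5:-→d6:-→d7:-→d8:H3→d9:-→d10:-→d11:-→d12:H2→d13:-→d14:-  best=H2
  add 97.48.0.0/12 -> H0 at depth 12
  del 199.64.0.0/12 (clear depth 12)
  del 97.48.0.0/12 (clear depth 12)
  ? 199.0.1.253  path d0:-→d1:-→d2:-→d3:-→d4:-→d5:-→d6:-→d7:-→d8:H3→d9:-  best=H3
  add 0.0.0.0/0 -> H0 at depth 0
  ? 199.0.0.5  path d0:H0→d1:-→d2:-→d3:-→d4:-→d5:-→d6:-→d7:-→d8:H3→d9:-  best=H3
  add 199.64.0.0/12 -> H1 at depth 12
  ? 199.0.12.57  path d0:H0→d1:-→d2:-→d3:-→d4:-→d5:-→d6:-→d7:-→d8:H3→d9:-  best=H3
  ? 199.64.0.108  path d0:H0→d1:-→d2:-→d3:-→d4:-→d5:-→d6:-→d7:-→d8:H3→d9:-→d10:-→d11:-→d12:H1→d13:-→d14:-  best=H1
  del 199.0.0.0/8 (clear depth 8)
  ? 53.90.216.133  path d0:H0→d1:-  best=H0
  ? 199.65.125.230  path d0:H0→d1:-→d2:-→d3:-→d4:-→d5:-→d6:-→d7:-→d8:-→d9:-→d10:-→d11:-→d12:H1→d13:-→d14:-  best=H1
  add 0.0.0.0/0 -> H2 at depth 0
  add 97.54.0.0/16 -> H2 at depth 16
  add 199.66.193.0/24 -> H1 at depth 24
  add 199.66.193.208/28 -> H3 at depth 28
  add 94.120.0.0/15 -> H2 at depth 15
  add 94.0.0.0/7 -> H3 at depth 7
  del 199.66.193.0/24 (clear depth 24)
  del 199.66.193.208/28 (clear depth 28)
  add 199.66.192.0/19 -> H3 at depth 19
  ? 199.66.192.1  path d0:H2→d1:-→d2:-→d3:-→d4:-→d5:-→d6:-→d7:-→d8:-→d9:-→d10:-→d11:-→d12:H1→d13:-→d14:-→d15:-→d16:-→d17:-→d18:-→d19:H3→d20:-→d21:-→d22:-→d23:-  best=H3
  ? 94.120.10.239  path d0:H2→d1:-→d2:-→d3:-→d4:-→d5:-→d6:-→d7:H3→d8:-→d9:-→d10:-→d11:-→d12:-→d13:-→d14:-→d15:H2  best=H2
  add 199.66.193.216/32 -> H0 at depth 32
  ? 199.66.192.172  path d0:H2→d1:-→d2:-→d3:-→d4:-→d5:-→d6:-→d7:-→d8:-→d9:-→d10:-→d11:-→d12:H1→d13:-→d14:-→d15:-→d16:-→d17:-→d18:-→d19:H3→d20:-→d21:-→d22:-→d23:-  best=H3
  ? 125.143.65.167  path d0:H2→d1:-→d2:-→d3:-  best=H2
  ? 199.64.9.242  path d0:H2→d1:-→d2:-→d3:-→d4:-→d5:-→d6:-→d7:-→d8:-→d9:-→d10:-→d11:-→d12:H1→d13:-→d14:-  best=H1
  add 94.121.80.0/20 -> H3 at depth 20

== LOOKUPS ==
["H1","H1","H2","H2","H3","H3","H3","H1","H0","H1","H3","H2","H3","H2","H1"]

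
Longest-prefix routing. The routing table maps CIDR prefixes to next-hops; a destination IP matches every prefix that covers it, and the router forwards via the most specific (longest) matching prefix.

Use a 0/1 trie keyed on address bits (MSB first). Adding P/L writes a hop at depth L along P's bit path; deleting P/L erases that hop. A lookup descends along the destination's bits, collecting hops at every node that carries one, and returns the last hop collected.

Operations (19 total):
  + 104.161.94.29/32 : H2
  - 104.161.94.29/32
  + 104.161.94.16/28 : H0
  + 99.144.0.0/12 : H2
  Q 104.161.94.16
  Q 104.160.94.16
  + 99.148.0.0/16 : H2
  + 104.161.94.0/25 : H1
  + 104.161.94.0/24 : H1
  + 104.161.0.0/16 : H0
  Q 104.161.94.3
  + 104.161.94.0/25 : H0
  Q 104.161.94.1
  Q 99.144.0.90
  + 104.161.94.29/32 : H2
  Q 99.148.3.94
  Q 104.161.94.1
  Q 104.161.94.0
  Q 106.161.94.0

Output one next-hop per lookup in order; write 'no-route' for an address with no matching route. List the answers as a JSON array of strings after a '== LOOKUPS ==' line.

Trace:
  add 104.161.94.29/32 -> H2 at depth 32
  del 104.161.94.29/32 (clear depth 32)
  add 104.161.94.16/28 -> H0 at depth 28
  add 99.144.0.0/12 -> H2 at depth 12
  lookup 104.161.94.16: bits 0110100010100001010111100001 walk d0:-→d1:-→d2:-→d3:-→d4:-→d5:-→d6:-→d7:-→d8:-→d9:-→d10:-→d11:-→d12:-→d13:-→d14:-→d15:-→d16:-→d17:-→d18:-→d19:-→d20:-→d21:-→d22:-→d23:-→d24:-→d25:-→d26:-→d27:-→d28:H0 -> H0
  lookup 104.160.94.16: bits 011010001010000 walk d0:-→d1:-→d2:-→d3:-→d4:-→d5:-→d6:-→d7:-→d8:-→d9:-→d10:-→d11:-→d12:-→d13:-→d14:-→d15:- -> no-route
  add 99.148.0.0/16 -> H2 at depth 16
  add 104.161.94.0/25 -> H1 at depth 25
  add 104.161.94.0/24 -> H1 at depth 24
  add 104.161.0.0/16 -> H0 at depth 16
  lookup 104.161.94.3: bits 011010001010000101011110000 walk d0:-→d1:-→d2:-→d3:-→d4:-→d5:-→d6:-→d7:-→d8:-→d9:-→d10:-→d11:-→d12:-→d13:-→d14:-→d15:-→d16:H0→d17:-→d18:-→d19:-→d20:-→d21:-→d22:-→d23:-→d24:H1→d25:H1→d26:-→d27:- -> H1
  add 104.161.94.0/25 -> H0 at depth 25
  lookup 104.161.94.1: bits 011010001010000101011110000 walk d0:-→d1:-→d2:-→d3:-→d4:-→d5:-→d6:-→d7:-→d8:-→d9:-→d10:-→d11:-→d12:-→d13:-→d14:-→d15:-→d16:H0→d17:-→d18:-→d19:-→d20:-→d21:-→d22:-→d23:-→d24:H1→d25:H0→d26:-→d27:- -> H0
  lookup 99.144.0.90: bits 0110001110010 walk d0:-→d1:-→d2:-→d3:-→d4:-→d5:-→d6:-→d7:-→d8:-→d9:-→d10:-→d11:-→d12:H2→d13:- -> H2
  add 104.161.94.29/32 -> H2 at depth 32
  lookup 99.148.3.94: bits 0110001110010100 walk d0:-→d1:-→d2:-→d3:-→d4:-→d5:-→d6:-→d7:-→d8:-→d9:-→d10:-→d11:-→d12:H2→d13:-→d14:-→d15:-→d16:H2 -> H2
  lookup 104.161.94.1: bits 011010001010000101011110000 walk d0:-→d1:-→d2:-→d3:-→d4:-→d5:-→d6:-→d7:-→d8:-→d9:-→d10:-→d11:-→d12:-→d13:-→d14:-→d15:-→d16:H0→d17:-→d18:-→d19:-→d20:-→d21:-→d22:-→d23:-→d24:H1→d25:H0→d26:-→d27:- -> H0
  lookup 104.161.94.0: bits 011010001010000101011110000 walk d0:-→d1:-→d2:-→d3:-→d4:-→d5:-→d6:-→d7:-→d8:-→d9:-→d10:-→d11:-→d12:-→d13:-→d14:-→d15:-→d16:H0→d17:-→d18:-→d19:-→d20:-→d21:-→d22:-→d23:-→d24:H1→d25:H0→d26:-→d27:- -> H0
  lookup 106.161.94.0: bits 011010 walk d0:-→d1:-→d2:-→d3:-→d4:-→d5:-→d6:- -> no-route

== LOOKUPS ==
["H0","no-route","H1","H0","H2","H2","H0","H0","no-route"]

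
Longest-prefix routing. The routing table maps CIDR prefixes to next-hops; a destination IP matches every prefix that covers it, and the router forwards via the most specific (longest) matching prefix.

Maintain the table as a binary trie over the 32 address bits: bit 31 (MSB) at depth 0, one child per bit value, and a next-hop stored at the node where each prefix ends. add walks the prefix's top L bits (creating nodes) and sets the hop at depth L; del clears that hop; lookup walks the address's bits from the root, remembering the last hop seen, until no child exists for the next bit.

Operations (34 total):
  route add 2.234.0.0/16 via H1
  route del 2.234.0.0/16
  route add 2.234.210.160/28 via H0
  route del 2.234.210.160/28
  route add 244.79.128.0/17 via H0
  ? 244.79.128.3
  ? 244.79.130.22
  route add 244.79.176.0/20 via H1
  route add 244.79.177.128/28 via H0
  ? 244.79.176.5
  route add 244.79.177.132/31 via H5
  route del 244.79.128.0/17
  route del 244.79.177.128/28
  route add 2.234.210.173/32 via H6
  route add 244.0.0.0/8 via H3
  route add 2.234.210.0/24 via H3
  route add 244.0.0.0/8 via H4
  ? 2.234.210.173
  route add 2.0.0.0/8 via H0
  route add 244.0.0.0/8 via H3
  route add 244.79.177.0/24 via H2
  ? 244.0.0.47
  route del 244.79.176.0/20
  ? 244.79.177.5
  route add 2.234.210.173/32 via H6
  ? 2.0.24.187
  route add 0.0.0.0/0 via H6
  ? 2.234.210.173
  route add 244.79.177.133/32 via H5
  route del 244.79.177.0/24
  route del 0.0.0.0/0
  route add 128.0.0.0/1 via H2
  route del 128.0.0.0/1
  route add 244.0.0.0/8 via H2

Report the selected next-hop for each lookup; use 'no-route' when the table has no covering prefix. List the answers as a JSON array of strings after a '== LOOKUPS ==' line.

Trace:
  + 2.234.0.0/16 (H1) depth=16
  del 2.234.0.0/16 (clear depth 16)
  + 2.234.210.160/28 (H0) depth=28
  del 2.234.210.160/28 (clear depth 28)
  + 244.79.128.0/17 (H0) depth=17
  Q 244.79.128.3: descend 11110100010011111 ; hops seen [H0] ; pick H0
  Q 244.79.130.22: descend 11110100010011111 ; hops seen [H0] ; pick H0
  + 244.79.176.0/20 (H1) depth=20
  + 244.79.177.128/28 (H0) depth=28
  Q 244.79.176.5: descend 11110100010011111011000 ; hops seen [H0,H1] ; pick H1
  + 244.79.177.132/31 (H5) depth=31
  del 244.79.128.0/17 (clear depth 17)
  del 244.79.177.128/28 (clear depth 28)
  + 2.234.210.173/32 (H6) depth=32
  + 244.0.0.0/8 (H3) depth=8
  + 2.234.210.0/24 (H3) depth=24
  + 244.0.0.0/8 (H4) depth=8
  Q 2.234.210.173: descend 00000010111010101101001010101101 ; hops seen [H3,H6] ; pick H6
  + 2.0.0.0/8 (H0) depth=8
  + 244.0.0.0/8 (H3) depth=8
  + 244.79.177.0/24 (H2) depth=24
  Q 244.0.0.47: descend 111101000 ; hops seen [H3] ; pick H3
  del 244.79.176.0/20 (clear depth 20)
  Q 244.79.177.5: descend 111101000100111110110001 ; hops seen [H3,H2] ; pick H2
  + 2.234.210.173/32 (H6) depth=32
  Q 2.0.24.187: descend 00000010 ; hops seen [H0] ; pick H0
  + 0.0.0.0/0 (H6) depth=0
  Q 2.234.210.173: descend 00000010111010101101001010101101 ; hops seen [H6,H0,H3,H6] ; pick H6
  + 244.79.177.133/32 (H5) depth=32
  del 244.79.177.0/24 (clear depth 24)
  del 0.0.0.0/0 (clear depth 0)
  + 128.0.0.0/1 (H2) depth=1
  del 128.0.0.0/1 (clear depth 1)
  + 244.0.0.0/8 (H2) depth=8

== LOOKUPS ==
["H0","H0","H1","H6","H3","H2","H0","H6"]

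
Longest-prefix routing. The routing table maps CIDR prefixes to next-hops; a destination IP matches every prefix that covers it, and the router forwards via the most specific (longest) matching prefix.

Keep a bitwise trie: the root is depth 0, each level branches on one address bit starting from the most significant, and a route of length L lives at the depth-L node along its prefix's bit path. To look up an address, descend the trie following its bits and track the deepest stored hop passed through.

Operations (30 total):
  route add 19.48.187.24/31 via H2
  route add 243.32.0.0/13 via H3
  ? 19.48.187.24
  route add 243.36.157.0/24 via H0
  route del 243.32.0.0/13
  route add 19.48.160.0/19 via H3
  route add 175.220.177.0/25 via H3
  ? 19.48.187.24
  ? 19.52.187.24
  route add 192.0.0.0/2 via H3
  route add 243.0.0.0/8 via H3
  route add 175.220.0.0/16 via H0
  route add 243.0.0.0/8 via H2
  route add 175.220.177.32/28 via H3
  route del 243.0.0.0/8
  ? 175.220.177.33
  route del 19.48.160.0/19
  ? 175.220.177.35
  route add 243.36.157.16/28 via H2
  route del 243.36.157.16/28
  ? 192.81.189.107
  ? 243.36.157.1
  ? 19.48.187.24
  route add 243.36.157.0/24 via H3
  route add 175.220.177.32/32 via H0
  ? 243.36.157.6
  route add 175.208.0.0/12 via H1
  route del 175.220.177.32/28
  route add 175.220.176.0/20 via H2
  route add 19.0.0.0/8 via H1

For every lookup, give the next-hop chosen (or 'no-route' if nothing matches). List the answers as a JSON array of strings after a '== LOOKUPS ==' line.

Trace:
  add 19.48.187.24/31 -> H2 at depth 31
  add 243.32.0.0/13 -> H3 at depth 13
  Q 19.48.187.24: descend 0001001100110000101110110001100 ; hops seen [H2] ; pick H2
  add 243.36.157.0/24 -> H0 at depth 24
  del 243.32.0.0/13 (clear depth 13)
  add 19.48.160.0/19 -> H3 at depth 19
  add 175.220.177.0/25 -> H3 at depth 25
  Q 19.48.187.24: descend 0001001100110000101110110001100 ; hops seen [H3,H2] ; pick H2
  Q 19.52.187.24: descend 0001001100110 ; hops seen [∅] ; pick no-route
  add 192.0.0.0/2 -> H3 at depth 2
  add 243.0.0.0/8 -> H3 at depth 8
  add 175.220.0.0/16 -> H0 at depth 16
  add 243.0.0.0/8 -> H2 at depth 8
  add 175.220.177.32/28 -> H3 at depth 28
  del 243.0.0.0/8 (clear depth 8)
  Q 175.220.177.33: descend 1010111111011100101100010010 ; hops seen [H0,H3,H3] ; pick H3
  del 19.48.160.0/19 (clear depth 19)
  Q 175.220.177.35: descend 1010111111011100101100010010 ; hops seen [H0,H3,H3] ; pick H3
  add 243.36.157.16/28 -> H2 at depth 28
  del 243.36.157.16/28 (clear depth 28)
  Q 192.81.189.107: descend 11 ; hops seen [H3] ; pick H3
  Q 243.36.157.1: descend 111100110010010010011101000 ; hops seen [H3,H0] ; pick H0
  Q 19.48.187.24: descend 0001001100110000101110110001100 ; hops seen [H2] ; pick H2
  add 243.36.157.0/24 -> H3 at depth 24
  add 175.220.177.32/32 -> H0 at depth 32
  Q 243.36.157.6: descend 111100110010010010011101000 ; hops seen [H3,H3] ; pick H3
  add 175.208.0.0/12 -> H1 at depth 12
  del 175.220.177.32/28 (clear depth 28)
  add 175.220.176.0/20 -> H2 at depth 20
  add 19.0.0.0/8 -> H1 at depth 8

== LOOKUPS ==
["H2","H2","no-route","H3","H3","H3","H0","H2","H3"]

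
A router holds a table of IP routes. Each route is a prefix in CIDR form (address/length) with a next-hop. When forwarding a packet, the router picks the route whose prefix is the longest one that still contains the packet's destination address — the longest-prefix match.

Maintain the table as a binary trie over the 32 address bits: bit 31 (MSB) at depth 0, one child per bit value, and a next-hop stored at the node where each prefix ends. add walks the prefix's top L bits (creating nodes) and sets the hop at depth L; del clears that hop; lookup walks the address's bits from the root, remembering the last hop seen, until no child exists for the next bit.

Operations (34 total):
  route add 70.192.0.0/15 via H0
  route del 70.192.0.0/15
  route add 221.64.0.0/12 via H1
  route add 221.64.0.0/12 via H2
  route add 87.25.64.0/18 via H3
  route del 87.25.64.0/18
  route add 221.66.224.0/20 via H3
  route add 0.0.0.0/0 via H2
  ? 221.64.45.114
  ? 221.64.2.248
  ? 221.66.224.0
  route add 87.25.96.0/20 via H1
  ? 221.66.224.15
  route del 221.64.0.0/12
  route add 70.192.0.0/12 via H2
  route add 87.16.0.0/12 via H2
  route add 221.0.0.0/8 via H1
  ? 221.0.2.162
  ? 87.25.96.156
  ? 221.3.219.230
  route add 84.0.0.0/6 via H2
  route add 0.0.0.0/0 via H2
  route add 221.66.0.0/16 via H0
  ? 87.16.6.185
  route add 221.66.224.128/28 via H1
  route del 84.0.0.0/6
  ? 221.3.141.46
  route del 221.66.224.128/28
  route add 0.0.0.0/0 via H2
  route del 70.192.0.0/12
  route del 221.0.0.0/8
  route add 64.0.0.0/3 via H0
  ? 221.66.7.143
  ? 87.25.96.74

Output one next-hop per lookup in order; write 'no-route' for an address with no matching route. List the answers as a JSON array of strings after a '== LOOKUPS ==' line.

Trace:
  + 70.192.0.0/15 (H0) depth=15
  del 70.192.0.0/15 (clear depth 15)
  + 221.64.0.0/12 (H1) depth=12
  + 221.64.0.0/12 (H2) depth=12
  + 87.25.64.0/18 (H3) depth=18
  del 87.25.64.0/18 (clear depth 18)
  + 221.66.224.0/20 (H3) depth=20
  + 0.0.0.0/0 (H2) depth=0
  ? 221.64.45.114  path d0:H2→d1:-→d2:-→d3:-→d4:-→d5:-→d6:-→d7:-→d8:-→d9:-→d10:-→d11:-→d12:H2→d13:-→d14:-  best=H2
  ? 221.64.2.248  path d0:H2→d1:-→d2:-→d3:-→d4:-→d5:-→d6:-→d7:-→d8:-→d9:-→d10:-→d11:-→d12:H2→d13:-→d14:-  best=H2
  ? 221.66.224.0  path d0:H2→d1:-→d2:-→d3:-→d4:-→d5:-→d6:-→d7:-→d8:-→d9:-→d10:-→d11:-→d12:H2→d13:-→d14:-→d15:-→d16:-→d17:-→d18:-→d19:-→d20:H3  best=H3
  + 87.25.96.0/20 (H1) depth=20
  ? 221.66.224.15  path d0:H2→d1:-→d2:-→d3:-→d4:-→d5:-→d6:-→d7:-→d8:-→d9:-→d10:-→d11:-→d12:H2→d13:-→d14:-→d15:-→d16:-→d17:-→d18:-→d19:-→d20:H3  best=H3
  del 221.64.0.0/12 (clear depth 12)
  + 70.192.0.0/12 (H2) depth=12
  + 87.16.0.0/12 (H2) depth=12
  + 221.0.0.0/8 (H1) depth=8
  ? 221.0.2.162  path d0:H2→d1:-→d2:-→d3:-→d4:-→d5:-→d6:-→d7:-→d8:H1→d9:-  best=H1
  ? 87.25.96.156  path d0:H2→d1:-→d2:-→d3:-→d4:-→d5:-→d6:-→d7:-→d8:-→d9:-→d10:-→d11:-→d12:H2→d13:-→d14:-→d15:-→d16:-→d17:-→d18:-→d19:-→d20:H1  best=H1
  ? 221.3.219.230  path d0:H2→d1:-→d2:-→d3:-→d4:-→d5:-→d6:-→d7:-→d8:H1→d9:-  best=H1
  + 84.0.0.0/6 (H2) depth=6
  + 0.0.0.0/0 (H2) depth=0
  + 221.66.0.0/16 (H0) depth=16
  ? 87.16.6.185  path d0:H2→d1:-→d2:-→d3:-→d4:-→d5:-→d6:H2→d7:-→d8:-→d9:-→d10:-→d11:-→d12:H2  best=H2
  + 221.66.224.128/28 (H1) depth=28
  del 84.0.0.0/6 (clear depth 6)
  ? 221.3.141.46  path d0:H2→d1:-→d2:-→d3:-→d4:-→d5:-→d6:-→d7:-→d8:H1→d9:-  best=H1
  del 221.66.224.128/28 (clear depth 28)
  + 0.0.0.0/0 (H2) depth=0
  del 70.192.0.0/12 (clear depth 12)
  del 221.0.0.0/8 (clear depth 8)
  + 64.0.0.0/3 (H0) depth=3
  ? 221.66.7.143  path d0:H2→d1:-→d2:-→d3:-→d4:-→d5:-→d6:-→d7:-→d8:-→d9:-→d10:-→d11:-→d12:-→d13:-→d14:-→d15:-→d16:H0  best=H0
  ? 87.25.96.74  path d0:H2→d1:-→d2:-→d3:H0→d4:-→d5:-→d6:-→d7:-→d8:-→d9:-→d10:-→d11:-→d12:H2→d13:-→d14:-→d15:-→d16:-→d17:-→d18:-→d19:-→d20:H1  best=H1

== LOOKUPS ==
["H2","H2","H3","H3","H1","H1","H1","H2","H1","H0","H1"]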